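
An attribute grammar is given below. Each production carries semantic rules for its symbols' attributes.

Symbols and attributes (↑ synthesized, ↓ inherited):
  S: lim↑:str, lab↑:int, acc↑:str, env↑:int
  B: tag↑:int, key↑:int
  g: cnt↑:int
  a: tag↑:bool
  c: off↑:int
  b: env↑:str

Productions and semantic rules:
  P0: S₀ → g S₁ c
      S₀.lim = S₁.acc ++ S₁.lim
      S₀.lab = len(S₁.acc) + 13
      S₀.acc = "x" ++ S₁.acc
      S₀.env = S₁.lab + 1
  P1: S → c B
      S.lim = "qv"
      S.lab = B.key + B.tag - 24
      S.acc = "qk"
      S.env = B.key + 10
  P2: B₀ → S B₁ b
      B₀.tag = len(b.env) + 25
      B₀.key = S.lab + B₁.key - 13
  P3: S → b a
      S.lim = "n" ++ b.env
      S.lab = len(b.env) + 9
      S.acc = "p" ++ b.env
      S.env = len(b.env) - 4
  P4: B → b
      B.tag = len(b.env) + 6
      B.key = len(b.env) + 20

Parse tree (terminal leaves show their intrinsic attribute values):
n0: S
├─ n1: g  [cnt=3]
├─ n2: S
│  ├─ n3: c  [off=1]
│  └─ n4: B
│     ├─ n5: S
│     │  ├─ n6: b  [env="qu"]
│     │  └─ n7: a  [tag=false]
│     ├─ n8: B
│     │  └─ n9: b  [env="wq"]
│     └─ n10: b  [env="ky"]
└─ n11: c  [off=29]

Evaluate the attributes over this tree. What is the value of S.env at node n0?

1. n1.cnt = 3  [terminal]
2. n3.off = 1  [terminal]
3. n6.env = "qu"  [terminal]
4. n7.tag = false  [terminal]
5. n5.lim = "nqu"  ["n" ++ b.env]
6. n5.lab = 11  [len(b.env) + 9]
7. n5.acc = "pqu"  ["p" ++ b.env]
8. n5.env = -2  [len(b.env) - 4]
9. n9.env = "wq"  [terminal]
10. n8.tag = 8  [len(b.env) + 6]
11. n8.key = 22  [len(b.env) + 20]
12. n10.env = "ky"  [terminal]
13. n4.tag = 27  [len(b.env) + 25]
14. n4.key = 20  [S.lab + B₁.key - 13]
15. n2.lim = "qv"  ["qv"]
16. n2.lab = 23  [B.key + B.tag - 24]
17. n2.acc = "qk"  ["qk"]
18. n2.env = 30  [B.key + 10]
19. n11.off = 29  [terminal]
20. n0.lim = "qkqv"  [S₁.acc ++ S₁.lim]
21. n0.lab = 15  [len(S₁.acc) + 13]
22. n0.acc = "xqk"  ["x" ++ S₁.acc]
23. n0.env = 24  [S₁.lab + 1]

24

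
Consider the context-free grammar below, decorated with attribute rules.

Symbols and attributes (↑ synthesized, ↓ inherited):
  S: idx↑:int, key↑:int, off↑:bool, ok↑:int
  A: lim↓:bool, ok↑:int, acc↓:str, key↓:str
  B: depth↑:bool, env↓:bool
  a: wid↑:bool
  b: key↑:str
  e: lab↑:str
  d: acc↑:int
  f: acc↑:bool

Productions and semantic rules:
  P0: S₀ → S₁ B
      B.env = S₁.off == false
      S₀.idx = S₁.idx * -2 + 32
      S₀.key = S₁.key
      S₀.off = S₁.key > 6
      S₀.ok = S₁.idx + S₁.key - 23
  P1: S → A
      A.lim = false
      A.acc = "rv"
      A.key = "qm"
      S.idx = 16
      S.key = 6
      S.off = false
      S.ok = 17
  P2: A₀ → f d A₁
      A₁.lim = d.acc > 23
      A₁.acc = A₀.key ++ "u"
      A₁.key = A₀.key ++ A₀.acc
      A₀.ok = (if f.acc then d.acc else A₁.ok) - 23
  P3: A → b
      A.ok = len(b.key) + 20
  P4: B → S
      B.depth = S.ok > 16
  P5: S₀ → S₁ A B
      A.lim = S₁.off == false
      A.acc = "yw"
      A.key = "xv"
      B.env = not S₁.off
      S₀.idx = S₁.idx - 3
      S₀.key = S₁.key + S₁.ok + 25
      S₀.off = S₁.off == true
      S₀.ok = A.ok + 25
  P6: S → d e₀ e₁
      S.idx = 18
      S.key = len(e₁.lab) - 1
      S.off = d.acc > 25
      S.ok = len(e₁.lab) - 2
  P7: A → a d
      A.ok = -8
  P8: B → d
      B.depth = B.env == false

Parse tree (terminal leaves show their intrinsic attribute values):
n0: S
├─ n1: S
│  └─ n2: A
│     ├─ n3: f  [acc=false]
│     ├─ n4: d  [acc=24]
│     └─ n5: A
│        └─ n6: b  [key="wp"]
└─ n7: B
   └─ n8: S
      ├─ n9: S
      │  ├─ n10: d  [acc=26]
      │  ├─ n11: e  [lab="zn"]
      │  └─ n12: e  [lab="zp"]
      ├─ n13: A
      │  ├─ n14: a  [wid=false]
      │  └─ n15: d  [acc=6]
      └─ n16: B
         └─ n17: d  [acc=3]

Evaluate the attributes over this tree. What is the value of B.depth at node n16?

1. n2.lim = false  [false]
2. n2.acc = "rv"  ["rv"]
3. n2.key = "qm"  ["qm"]
4. n3.acc = false  [terminal]
5. n4.acc = 24  [terminal]
6. n5.lim = true  [d.acc > 23]
7. n5.acc = "qmu"  [A₀.key ++ "u"]
8. n5.key = "qmrv"  [A₀.key ++ A₀.acc]
9. n6.key = "wp"  [terminal]
10. n5.ok = 22  [len(b.key) + 20]
11. n2.ok = -1  [(if f.acc then d.acc else A₁.ok) - 23]
12. n1.idx = 16  [16]
13. n1.key = 6  [6]
14. n1.off = false  [false]
15. n1.ok = 17  [17]
16. n7.env = true  [S₁.off == false]
17. n10.acc = 26  [terminal]
18. n11.lab = "zn"  [terminal]
19. n12.lab = "zp"  [terminal]
20. n9.idx = 18  [18]
21. n9.key = 1  [len(e₁.lab) - 1]
22. n9.off = true  [d.acc > 25]
23. n9.ok = 0  [len(e₁.lab) - 2]
24. n13.lim = false  [S₁.off == false]
25. n13.acc = "yw"  ["yw"]
26. n13.key = "xv"  ["xv"]
27. n14.wid = false  [terminal]
28. n15.acc = 6  [terminal]
29. n13.ok = -8  [-8]
30. n16.env = false  [not S₁.off]
31. n17.acc = 3  [terminal]
32. n16.depth = true  [B.env == false]
33. n8.idx = 15  [S₁.idx - 3]
34. n8.key = 26  [S₁.key + S₁.ok + 25]
35. n8.off = true  [S₁.off == true]
36. n8.ok = 17  [A.ok + 25]
37. n7.depth = true  [S.ok > 16]
38. n0.idx = 0  [S₁.idx * -2 + 32]
39. n0.key = 6  [S₁.key]
40. n0.off = false  [S₁.key > 6]
41. n0.ok = -1  [S₁.idx + S₁.key - 23]

true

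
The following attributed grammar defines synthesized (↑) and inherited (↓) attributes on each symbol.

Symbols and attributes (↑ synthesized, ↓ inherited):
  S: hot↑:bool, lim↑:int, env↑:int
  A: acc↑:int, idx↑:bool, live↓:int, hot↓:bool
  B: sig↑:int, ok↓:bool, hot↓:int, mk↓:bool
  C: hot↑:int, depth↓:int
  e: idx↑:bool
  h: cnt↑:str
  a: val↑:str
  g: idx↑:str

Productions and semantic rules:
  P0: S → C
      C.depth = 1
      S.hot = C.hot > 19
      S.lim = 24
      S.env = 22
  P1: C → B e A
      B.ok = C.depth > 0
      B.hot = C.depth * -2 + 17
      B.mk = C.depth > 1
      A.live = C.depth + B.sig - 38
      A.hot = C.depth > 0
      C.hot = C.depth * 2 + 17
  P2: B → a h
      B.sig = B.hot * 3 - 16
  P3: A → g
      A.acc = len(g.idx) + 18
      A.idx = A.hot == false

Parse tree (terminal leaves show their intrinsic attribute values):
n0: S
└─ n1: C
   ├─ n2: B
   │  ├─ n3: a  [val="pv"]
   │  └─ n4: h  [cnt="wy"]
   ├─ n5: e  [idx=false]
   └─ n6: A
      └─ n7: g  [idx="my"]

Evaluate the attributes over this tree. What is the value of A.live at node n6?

-8

1. n1.depth = 1  [1]
2. n2.ok = true  [C.depth > 0]
3. n2.hot = 15  [C.depth * -2 + 17]
4. n2.mk = false  [C.depth > 1]
5. n3.val = "pv"  [terminal]
6. n4.cnt = "wy"  [terminal]
7. n2.sig = 29  [B.hot * 3 - 16]
8. n5.idx = false  [terminal]
9. n6.live = -8  [C.depth + B.sig - 38]
10. n6.hot = true  [C.depth > 0]
11. n7.idx = "my"  [terminal]
12. n6.acc = 20  [len(g.idx) + 18]
13. n6.idx = false  [A.hot == false]
14. n1.hot = 19  [C.depth * 2 + 17]
15. n0.hot = false  [C.hot > 19]
16. n0.lim = 24  [24]
17. n0.env = 22  [22]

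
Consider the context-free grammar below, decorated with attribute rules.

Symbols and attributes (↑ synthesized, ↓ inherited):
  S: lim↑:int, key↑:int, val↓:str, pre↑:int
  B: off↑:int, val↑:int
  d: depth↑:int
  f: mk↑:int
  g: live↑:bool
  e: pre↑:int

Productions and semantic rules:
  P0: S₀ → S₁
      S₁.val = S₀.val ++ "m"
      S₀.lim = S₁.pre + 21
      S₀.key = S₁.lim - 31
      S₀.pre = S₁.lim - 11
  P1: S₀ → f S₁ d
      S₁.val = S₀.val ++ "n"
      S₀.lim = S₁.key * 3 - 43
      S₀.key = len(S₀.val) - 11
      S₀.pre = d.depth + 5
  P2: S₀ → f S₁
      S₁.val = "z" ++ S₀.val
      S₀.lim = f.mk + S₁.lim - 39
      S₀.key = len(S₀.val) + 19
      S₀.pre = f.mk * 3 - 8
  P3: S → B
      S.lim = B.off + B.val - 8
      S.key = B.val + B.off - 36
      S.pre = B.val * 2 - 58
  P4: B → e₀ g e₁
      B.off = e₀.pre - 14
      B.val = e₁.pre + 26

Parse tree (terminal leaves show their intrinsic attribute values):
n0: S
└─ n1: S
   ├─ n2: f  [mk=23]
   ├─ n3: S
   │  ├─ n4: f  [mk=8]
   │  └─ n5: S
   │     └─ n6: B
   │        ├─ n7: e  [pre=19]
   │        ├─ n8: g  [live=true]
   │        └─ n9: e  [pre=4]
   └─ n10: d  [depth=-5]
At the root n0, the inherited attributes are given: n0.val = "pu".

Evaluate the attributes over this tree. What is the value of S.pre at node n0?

1. n0.val = "pu"  [given at root]
2. n1.val = "pum"  [S₀.val ++ "m"]
3. n2.mk = 23  [terminal]
4. n3.val = "pumn"  [S₀.val ++ "n"]
5. n4.mk = 8  [terminal]
6. n5.val = "zpumn"  ["z" ++ S₀.val]
7. n7.pre = 19  [terminal]
8. n8.live = true  [terminal]
9. n9.pre = 4  [terminal]
10. n6.off = 5  [e₀.pre - 14]
11. n6.val = 30  [e₁.pre + 26]
12. n5.lim = 27  [B.off + B.val - 8]
13. n5.key = -1  [B.val + B.off - 36]
14. n5.pre = 2  [B.val * 2 - 58]
15. n3.lim = -4  [f.mk + S₁.lim - 39]
16. n3.key = 23  [len(S₀.val) + 19]
17. n3.pre = 16  [f.mk * 3 - 8]
18. n10.depth = -5  [terminal]
19. n1.lim = 26  [S₁.key * 3 - 43]
20. n1.key = -8  [len(S₀.val) - 11]
21. n1.pre = 0  [d.depth + 5]
22. n0.lim = 21  [S₁.pre + 21]
23. n0.key = -5  [S₁.lim - 31]
24. n0.pre = 15  [S₁.lim - 11]

15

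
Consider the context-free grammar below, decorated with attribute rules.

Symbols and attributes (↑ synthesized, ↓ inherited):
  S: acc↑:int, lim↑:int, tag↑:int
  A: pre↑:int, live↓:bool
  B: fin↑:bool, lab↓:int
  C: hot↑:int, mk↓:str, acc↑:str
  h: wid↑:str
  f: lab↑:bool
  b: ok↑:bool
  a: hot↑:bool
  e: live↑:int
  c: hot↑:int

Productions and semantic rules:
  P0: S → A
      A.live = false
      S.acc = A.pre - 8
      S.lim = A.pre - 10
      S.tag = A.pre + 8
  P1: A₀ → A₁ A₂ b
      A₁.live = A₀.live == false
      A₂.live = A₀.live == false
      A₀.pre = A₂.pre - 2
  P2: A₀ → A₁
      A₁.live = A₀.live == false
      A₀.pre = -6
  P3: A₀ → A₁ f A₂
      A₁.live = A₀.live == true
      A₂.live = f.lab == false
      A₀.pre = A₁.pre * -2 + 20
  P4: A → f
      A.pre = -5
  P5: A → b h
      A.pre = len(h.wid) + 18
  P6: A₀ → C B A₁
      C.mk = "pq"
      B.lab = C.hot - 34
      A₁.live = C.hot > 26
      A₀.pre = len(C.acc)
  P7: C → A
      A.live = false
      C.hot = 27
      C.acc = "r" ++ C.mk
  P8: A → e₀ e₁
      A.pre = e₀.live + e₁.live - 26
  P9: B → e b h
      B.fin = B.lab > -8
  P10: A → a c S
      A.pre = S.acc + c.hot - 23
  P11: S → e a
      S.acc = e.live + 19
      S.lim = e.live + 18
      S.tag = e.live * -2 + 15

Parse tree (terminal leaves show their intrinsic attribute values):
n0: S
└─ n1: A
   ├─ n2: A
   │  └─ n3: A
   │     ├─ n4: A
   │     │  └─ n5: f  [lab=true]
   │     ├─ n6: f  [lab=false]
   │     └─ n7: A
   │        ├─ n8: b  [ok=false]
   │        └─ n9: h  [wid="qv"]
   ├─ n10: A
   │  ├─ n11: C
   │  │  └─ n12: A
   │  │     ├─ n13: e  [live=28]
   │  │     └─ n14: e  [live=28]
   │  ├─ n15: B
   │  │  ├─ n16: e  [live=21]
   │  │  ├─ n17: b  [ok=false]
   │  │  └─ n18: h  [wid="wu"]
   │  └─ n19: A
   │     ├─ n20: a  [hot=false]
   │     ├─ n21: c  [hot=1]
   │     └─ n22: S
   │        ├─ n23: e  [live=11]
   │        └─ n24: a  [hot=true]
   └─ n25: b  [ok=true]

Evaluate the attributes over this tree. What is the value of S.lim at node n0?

-9

1. n1.live = false  [false]
2. n2.live = true  [A₀.live == false]
3. n3.live = false  [A₀.live == false]
4. n4.live = false  [A₀.live == true]
5. n5.lab = true  [terminal]
6. n4.pre = -5  [-5]
7. n6.lab = false  [terminal]
8. n7.live = true  [f.lab == false]
9. n8.ok = false  [terminal]
10. n9.wid = "qv"  [terminal]
11. n7.pre = 20  [len(h.wid) + 18]
12. n3.pre = 30  [A₁.pre * -2 + 20]
13. n2.pre = -6  [-6]
14. n10.live = true  [A₀.live == false]
15. n11.mk = "pq"  ["pq"]
16. n12.live = false  [false]
17. n13.live = 28  [terminal]
18. n14.live = 28  [terminal]
19. n12.pre = 30  [e₀.live + e₁.live - 26]
20. n11.hot = 27  [27]
21. n11.acc = "rpq"  ["r" ++ C.mk]
22. n15.lab = -7  [C.hot - 34]
23. n16.live = 21  [terminal]
24. n17.ok = false  [terminal]
25. n18.wid = "wu"  [terminal]
26. n15.fin = true  [B.lab > -8]
27. n19.live = true  [C.hot > 26]
28. n20.hot = false  [terminal]
29. n21.hot = 1  [terminal]
30. n23.live = 11  [terminal]
31. n24.hot = true  [terminal]
32. n22.acc = 30  [e.live + 19]
33. n22.lim = 29  [e.live + 18]
34. n22.tag = -7  [e.live * -2 + 15]
35. n19.pre = 8  [S.acc + c.hot - 23]
36. n10.pre = 3  [len(C.acc)]
37. n25.ok = true  [terminal]
38. n1.pre = 1  [A₂.pre - 2]
39. n0.acc = -7  [A.pre - 8]
40. n0.lim = -9  [A.pre - 10]
41. n0.tag = 9  [A.pre + 8]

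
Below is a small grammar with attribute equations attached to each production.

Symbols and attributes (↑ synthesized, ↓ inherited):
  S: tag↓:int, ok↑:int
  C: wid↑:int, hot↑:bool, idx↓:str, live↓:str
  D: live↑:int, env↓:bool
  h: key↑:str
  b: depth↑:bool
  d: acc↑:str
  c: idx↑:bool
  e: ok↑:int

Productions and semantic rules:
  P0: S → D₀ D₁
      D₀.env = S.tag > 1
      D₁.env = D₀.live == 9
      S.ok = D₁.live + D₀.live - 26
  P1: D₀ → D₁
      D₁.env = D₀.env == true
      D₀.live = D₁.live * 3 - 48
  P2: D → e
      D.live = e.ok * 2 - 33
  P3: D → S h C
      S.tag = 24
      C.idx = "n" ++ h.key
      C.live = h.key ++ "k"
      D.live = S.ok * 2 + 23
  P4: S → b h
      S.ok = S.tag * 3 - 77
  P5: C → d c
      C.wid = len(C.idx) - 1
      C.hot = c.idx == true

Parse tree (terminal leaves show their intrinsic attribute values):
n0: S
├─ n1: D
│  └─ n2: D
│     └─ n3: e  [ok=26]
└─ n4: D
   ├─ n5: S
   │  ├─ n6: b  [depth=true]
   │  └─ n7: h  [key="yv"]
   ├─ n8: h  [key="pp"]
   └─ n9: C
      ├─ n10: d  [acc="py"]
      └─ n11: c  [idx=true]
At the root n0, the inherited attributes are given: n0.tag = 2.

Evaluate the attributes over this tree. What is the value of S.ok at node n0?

1. n0.tag = 2  [given at root]
2. n1.env = true  [S.tag > 1]
3. n2.env = true  [D₀.env == true]
4. n3.ok = 26  [terminal]
5. n2.live = 19  [e.ok * 2 - 33]
6. n1.live = 9  [D₁.live * 3 - 48]
7. n4.env = true  [D₀.live == 9]
8. n5.tag = 24  [24]
9. n6.depth = true  [terminal]
10. n7.key = "yv"  [terminal]
11. n5.ok = -5  [S.tag * 3 - 77]
12. n8.key = "pp"  [terminal]
13. n9.idx = "npp"  ["n" ++ h.key]
14. n9.live = "ppk"  [h.key ++ "k"]
15. n10.acc = "py"  [terminal]
16. n11.idx = true  [terminal]
17. n9.wid = 2  [len(C.idx) - 1]
18. n9.hot = true  [c.idx == true]
19. n4.live = 13  [S.ok * 2 + 23]
20. n0.ok = -4  [D₁.live + D₀.live - 26]

-4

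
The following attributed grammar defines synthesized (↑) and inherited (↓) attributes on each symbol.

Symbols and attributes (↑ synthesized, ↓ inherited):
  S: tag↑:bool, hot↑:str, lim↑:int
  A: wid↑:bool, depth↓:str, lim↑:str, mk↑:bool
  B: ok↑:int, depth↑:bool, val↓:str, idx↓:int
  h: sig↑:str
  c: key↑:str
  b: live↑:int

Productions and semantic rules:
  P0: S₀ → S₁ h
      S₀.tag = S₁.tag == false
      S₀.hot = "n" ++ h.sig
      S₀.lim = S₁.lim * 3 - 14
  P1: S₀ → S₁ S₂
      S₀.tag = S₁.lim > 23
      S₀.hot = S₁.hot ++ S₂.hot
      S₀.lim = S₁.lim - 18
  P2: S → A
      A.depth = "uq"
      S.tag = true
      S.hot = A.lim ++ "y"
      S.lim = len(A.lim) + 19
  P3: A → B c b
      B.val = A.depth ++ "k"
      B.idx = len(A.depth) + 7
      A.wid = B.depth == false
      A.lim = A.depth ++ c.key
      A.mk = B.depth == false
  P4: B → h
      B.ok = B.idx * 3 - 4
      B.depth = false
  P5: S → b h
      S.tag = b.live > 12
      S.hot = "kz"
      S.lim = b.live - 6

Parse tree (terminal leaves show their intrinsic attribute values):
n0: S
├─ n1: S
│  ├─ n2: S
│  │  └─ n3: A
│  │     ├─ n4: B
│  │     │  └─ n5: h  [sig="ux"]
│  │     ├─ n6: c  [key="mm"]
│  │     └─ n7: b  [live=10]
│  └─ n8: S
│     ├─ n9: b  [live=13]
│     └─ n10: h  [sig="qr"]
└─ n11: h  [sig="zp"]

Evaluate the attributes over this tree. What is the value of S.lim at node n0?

1

1. n3.depth = "uq"  ["uq"]
2. n4.val = "uqk"  [A.depth ++ "k"]
3. n4.idx = 9  [len(A.depth) + 7]
4. n5.sig = "ux"  [terminal]
5. n4.ok = 23  [B.idx * 3 - 4]
6. n4.depth = false  [false]
7. n6.key = "mm"  [terminal]
8. n7.live = 10  [terminal]
9. n3.wid = true  [B.depth == false]
10. n3.lim = "uqmm"  [A.depth ++ c.key]
11. n3.mk = true  [B.depth == false]
12. n2.tag = true  [true]
13. n2.hot = "uqmmy"  [A.lim ++ "y"]
14. n2.lim = 23  [len(A.lim) + 19]
15. n9.live = 13  [terminal]
16. n10.sig = "qr"  [terminal]
17. n8.tag = true  [b.live > 12]
18. n8.hot = "kz"  ["kz"]
19. n8.lim = 7  [b.live - 6]
20. n1.tag = false  [S₁.lim > 23]
21. n1.hot = "uqmmykz"  [S₁.hot ++ S₂.hot]
22. n1.lim = 5  [S₁.lim - 18]
23. n11.sig = "zp"  [terminal]
24. n0.tag = true  [S₁.tag == false]
25. n0.hot = "nzp"  ["n" ++ h.sig]
26. n0.lim = 1  [S₁.lim * 3 - 14]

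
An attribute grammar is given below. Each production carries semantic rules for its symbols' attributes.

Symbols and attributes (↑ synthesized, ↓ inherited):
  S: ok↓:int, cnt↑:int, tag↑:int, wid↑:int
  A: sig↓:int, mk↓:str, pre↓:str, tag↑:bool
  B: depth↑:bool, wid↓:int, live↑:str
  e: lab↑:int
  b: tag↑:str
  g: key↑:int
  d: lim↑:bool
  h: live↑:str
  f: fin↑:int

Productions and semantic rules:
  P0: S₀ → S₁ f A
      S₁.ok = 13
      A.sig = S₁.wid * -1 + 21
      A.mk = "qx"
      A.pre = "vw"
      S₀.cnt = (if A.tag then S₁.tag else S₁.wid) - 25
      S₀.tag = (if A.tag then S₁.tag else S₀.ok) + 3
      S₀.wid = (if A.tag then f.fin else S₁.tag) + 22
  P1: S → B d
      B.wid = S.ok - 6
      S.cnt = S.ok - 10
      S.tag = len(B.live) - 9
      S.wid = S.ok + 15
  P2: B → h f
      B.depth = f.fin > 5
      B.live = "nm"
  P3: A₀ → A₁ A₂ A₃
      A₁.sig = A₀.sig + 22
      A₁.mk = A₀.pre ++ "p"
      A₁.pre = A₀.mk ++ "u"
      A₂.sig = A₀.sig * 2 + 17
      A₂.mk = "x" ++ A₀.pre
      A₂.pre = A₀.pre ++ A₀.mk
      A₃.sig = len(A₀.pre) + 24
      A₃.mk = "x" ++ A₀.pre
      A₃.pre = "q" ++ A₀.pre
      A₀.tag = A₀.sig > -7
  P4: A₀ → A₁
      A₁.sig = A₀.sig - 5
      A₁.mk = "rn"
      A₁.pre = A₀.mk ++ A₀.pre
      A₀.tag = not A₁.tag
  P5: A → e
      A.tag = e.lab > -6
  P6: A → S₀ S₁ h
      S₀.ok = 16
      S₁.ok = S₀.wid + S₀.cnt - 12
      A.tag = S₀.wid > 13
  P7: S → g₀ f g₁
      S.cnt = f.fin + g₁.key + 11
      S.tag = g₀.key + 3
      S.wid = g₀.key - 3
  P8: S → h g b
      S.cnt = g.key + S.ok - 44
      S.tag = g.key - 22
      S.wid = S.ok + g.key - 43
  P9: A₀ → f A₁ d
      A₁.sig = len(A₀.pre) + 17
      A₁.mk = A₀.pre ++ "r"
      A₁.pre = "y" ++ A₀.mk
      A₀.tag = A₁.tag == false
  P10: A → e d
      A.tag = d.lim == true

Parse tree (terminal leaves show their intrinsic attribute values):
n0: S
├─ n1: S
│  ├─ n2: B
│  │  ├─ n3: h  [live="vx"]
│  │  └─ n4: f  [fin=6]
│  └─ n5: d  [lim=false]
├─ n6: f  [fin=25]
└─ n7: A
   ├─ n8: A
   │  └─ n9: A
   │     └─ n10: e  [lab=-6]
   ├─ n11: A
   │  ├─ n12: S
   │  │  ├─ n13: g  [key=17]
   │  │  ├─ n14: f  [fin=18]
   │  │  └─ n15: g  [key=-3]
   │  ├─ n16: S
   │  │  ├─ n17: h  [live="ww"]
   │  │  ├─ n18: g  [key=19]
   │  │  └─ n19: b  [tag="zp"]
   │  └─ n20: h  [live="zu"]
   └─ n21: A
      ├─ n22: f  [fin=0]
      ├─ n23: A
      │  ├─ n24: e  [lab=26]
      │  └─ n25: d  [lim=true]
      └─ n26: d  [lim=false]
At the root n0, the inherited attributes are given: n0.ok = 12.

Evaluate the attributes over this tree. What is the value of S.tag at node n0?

1. n0.ok = 12  [given at root]
2. n1.ok = 13  [13]
3. n2.wid = 7  [S.ok - 6]
4. n3.live = "vx"  [terminal]
5. n4.fin = 6  [terminal]
6. n2.depth = true  [f.fin > 5]
7. n2.live = "nm"  ["nm"]
8. n5.lim = false  [terminal]
9. n1.cnt = 3  [S.ok - 10]
10. n1.tag = -7  [len(B.live) - 9]
11. n1.wid = 28  [S.ok + 15]
12. n6.fin = 25  [terminal]
13. n7.sig = -7  [S₁.wid * -1 + 21]
14. n7.mk = "qx"  ["qx"]
15. n7.pre = "vw"  ["vw"]
16. n8.sig = 15  [A₀.sig + 22]
17. n8.mk = "vwp"  [A₀.pre ++ "p"]
18. n8.pre = "qxu"  [A₀.mk ++ "u"]
19. n9.sig = 10  [A₀.sig - 5]
20. n9.mk = "rn"  ["rn"]
21. n9.pre = "vwpqxu"  [A₀.mk ++ A₀.pre]
22. n10.lab = -6  [terminal]
23. n9.tag = false  [e.lab > -6]
24. n8.tag = true  [not A₁.tag]
25. n11.sig = 3  [A₀.sig * 2 + 17]
26. n11.mk = "xvw"  ["x" ++ A₀.pre]
27. n11.pre = "vwqx"  [A₀.pre ++ A₀.mk]
28. n12.ok = 16  [16]
29. n13.key = 17  [terminal]
30. n14.fin = 18  [terminal]
31. n15.key = -3  [terminal]
32. n12.cnt = 26  [f.fin + g₁.key + 11]
33. n12.tag = 20  [g₀.key + 3]
34. n12.wid = 14  [g₀.key - 3]
35. n16.ok = 28  [S₀.wid + S₀.cnt - 12]
36. n17.live = "ww"  [terminal]
37. n18.key = 19  [terminal]
38. n19.tag = "zp"  [terminal]
39. n16.cnt = 3  [g.key + S.ok - 44]
40. n16.tag = -3  [g.key - 22]
41. n16.wid = 4  [S.ok + g.key - 43]
42. n20.live = "zu"  [terminal]
43. n11.tag = true  [S₀.wid > 13]
44. n21.sig = 26  [len(A₀.pre) + 24]
45. n21.mk = "xvw"  ["x" ++ A₀.pre]
46. n21.pre = "qvw"  ["q" ++ A₀.pre]
47. n22.fin = 0  [terminal]
48. n23.sig = 20  [len(A₀.pre) + 17]
49. n23.mk = "qvwr"  [A₀.pre ++ "r"]
50. n23.pre = "yxvw"  ["y" ++ A₀.mk]
51. n24.lab = 26  [terminal]
52. n25.lim = true  [terminal]
53. n23.tag = true  [d.lim == true]
54. n26.lim = false  [terminal]
55. n21.tag = false  [A₁.tag == false]
56. n7.tag = false  [A₀.sig > -7]
57. n0.cnt = 3  [(if A.tag then S₁.tag else S₁.wid) - 25]
58. n0.tag = 15  [(if A.tag then S₁.tag else S₀.ok) + 3]
59. n0.wid = 15  [(if A.tag then f.fin else S₁.tag) + 22]

15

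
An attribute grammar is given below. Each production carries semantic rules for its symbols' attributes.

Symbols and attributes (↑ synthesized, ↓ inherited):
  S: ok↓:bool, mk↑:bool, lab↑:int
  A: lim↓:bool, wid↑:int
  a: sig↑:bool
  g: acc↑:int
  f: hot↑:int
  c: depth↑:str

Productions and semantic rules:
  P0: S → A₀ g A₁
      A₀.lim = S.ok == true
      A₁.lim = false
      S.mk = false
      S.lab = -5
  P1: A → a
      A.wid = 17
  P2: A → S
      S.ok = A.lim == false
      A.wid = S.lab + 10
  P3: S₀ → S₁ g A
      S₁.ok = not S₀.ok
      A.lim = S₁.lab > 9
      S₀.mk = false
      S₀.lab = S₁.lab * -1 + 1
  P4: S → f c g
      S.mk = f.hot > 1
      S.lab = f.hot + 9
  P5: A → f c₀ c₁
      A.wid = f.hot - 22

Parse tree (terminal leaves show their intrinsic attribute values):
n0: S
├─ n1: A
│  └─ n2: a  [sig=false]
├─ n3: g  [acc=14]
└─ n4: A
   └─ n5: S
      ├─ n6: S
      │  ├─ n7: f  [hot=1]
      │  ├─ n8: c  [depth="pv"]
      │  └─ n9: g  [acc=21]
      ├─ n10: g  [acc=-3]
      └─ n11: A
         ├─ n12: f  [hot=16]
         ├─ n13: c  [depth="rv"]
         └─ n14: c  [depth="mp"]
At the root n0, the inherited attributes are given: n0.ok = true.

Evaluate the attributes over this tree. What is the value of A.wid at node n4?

1

1. n0.ok = true  [given at root]
2. n1.lim = true  [S.ok == true]
3. n2.sig = false  [terminal]
4. n1.wid = 17  [17]
5. n3.acc = 14  [terminal]
6. n4.lim = false  [false]
7. n5.ok = true  [A.lim == false]
8. n6.ok = false  [not S₀.ok]
9. n7.hot = 1  [terminal]
10. n8.depth = "pv"  [terminal]
11. n9.acc = 21  [terminal]
12. n6.mk = false  [f.hot > 1]
13. n6.lab = 10  [f.hot + 9]
14. n10.acc = -3  [terminal]
15. n11.lim = true  [S₁.lab > 9]
16. n12.hot = 16  [terminal]
17. n13.depth = "rv"  [terminal]
18. n14.depth = "mp"  [terminal]
19. n11.wid = -6  [f.hot - 22]
20. n5.mk = false  [false]
21. n5.lab = -9  [S₁.lab * -1 + 1]
22. n4.wid = 1  [S.lab + 10]
23. n0.mk = false  [false]
24. n0.lab = -5  [-5]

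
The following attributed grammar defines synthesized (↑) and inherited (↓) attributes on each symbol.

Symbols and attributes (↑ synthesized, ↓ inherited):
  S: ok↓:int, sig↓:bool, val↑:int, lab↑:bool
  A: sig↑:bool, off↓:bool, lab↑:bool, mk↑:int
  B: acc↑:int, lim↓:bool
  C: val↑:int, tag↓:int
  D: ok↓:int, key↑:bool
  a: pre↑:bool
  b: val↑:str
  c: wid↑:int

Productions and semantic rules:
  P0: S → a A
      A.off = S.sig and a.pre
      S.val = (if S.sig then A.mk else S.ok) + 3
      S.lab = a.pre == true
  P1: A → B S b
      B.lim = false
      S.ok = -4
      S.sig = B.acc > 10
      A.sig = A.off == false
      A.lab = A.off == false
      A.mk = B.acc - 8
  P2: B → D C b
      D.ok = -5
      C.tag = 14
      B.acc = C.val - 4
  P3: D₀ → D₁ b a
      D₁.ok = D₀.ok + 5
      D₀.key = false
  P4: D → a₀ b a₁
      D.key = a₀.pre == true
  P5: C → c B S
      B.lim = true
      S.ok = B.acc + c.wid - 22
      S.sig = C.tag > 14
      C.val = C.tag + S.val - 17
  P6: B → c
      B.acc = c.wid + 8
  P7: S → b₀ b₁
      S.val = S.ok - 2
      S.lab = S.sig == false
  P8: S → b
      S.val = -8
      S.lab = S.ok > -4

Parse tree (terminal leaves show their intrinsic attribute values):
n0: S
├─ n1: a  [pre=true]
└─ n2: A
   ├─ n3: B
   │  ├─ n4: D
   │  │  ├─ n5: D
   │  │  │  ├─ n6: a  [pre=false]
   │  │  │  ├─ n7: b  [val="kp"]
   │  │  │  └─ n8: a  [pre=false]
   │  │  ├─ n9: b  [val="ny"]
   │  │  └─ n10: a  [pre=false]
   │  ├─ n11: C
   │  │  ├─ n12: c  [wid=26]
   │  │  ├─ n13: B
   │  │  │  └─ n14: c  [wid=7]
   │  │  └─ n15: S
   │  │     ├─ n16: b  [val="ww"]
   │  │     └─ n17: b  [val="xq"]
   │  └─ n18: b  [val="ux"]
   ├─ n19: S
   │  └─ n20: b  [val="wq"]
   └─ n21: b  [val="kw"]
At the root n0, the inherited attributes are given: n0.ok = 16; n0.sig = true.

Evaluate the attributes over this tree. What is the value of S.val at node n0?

1. n0.ok = 16  [given at root]
2. n0.sig = true  [given at root]
3. n1.pre = true  [terminal]
4. n2.off = true  [S.sig and a.pre]
5. n3.lim = false  [false]
6. n4.ok = -5  [-5]
7. n5.ok = 0  [D₀.ok + 5]
8. n6.pre = false  [terminal]
9. n7.val = "kp"  [terminal]
10. n8.pre = false  [terminal]
11. n5.key = false  [a₀.pre == true]
12. n9.val = "ny"  [terminal]
13. n10.pre = false  [terminal]
14. n4.key = false  [false]
15. n11.tag = 14  [14]
16. n12.wid = 26  [terminal]
17. n13.lim = true  [true]
18. n14.wid = 7  [terminal]
19. n13.acc = 15  [c.wid + 8]
20. n15.ok = 19  [B.acc + c.wid - 22]
21. n15.sig = false  [C.tag > 14]
22. n16.val = "ww"  [terminal]
23. n17.val = "xq"  [terminal]
24. n15.val = 17  [S.ok - 2]
25. n15.lab = true  [S.sig == false]
26. n11.val = 14  [C.tag + S.val - 17]
27. n18.val = "ux"  [terminal]
28. n3.acc = 10  [C.val - 4]
29. n19.ok = -4  [-4]
30. n19.sig = false  [B.acc > 10]
31. n20.val = "wq"  [terminal]
32. n19.val = -8  [-8]
33. n19.lab = false  [S.ok > -4]
34. n21.val = "kw"  [terminal]
35. n2.sig = false  [A.off == false]
36. n2.lab = false  [A.off == false]
37. n2.mk = 2  [B.acc - 8]
38. n0.val = 5  [(if S.sig then A.mk else S.ok) + 3]
39. n0.lab = true  [a.pre == true]

5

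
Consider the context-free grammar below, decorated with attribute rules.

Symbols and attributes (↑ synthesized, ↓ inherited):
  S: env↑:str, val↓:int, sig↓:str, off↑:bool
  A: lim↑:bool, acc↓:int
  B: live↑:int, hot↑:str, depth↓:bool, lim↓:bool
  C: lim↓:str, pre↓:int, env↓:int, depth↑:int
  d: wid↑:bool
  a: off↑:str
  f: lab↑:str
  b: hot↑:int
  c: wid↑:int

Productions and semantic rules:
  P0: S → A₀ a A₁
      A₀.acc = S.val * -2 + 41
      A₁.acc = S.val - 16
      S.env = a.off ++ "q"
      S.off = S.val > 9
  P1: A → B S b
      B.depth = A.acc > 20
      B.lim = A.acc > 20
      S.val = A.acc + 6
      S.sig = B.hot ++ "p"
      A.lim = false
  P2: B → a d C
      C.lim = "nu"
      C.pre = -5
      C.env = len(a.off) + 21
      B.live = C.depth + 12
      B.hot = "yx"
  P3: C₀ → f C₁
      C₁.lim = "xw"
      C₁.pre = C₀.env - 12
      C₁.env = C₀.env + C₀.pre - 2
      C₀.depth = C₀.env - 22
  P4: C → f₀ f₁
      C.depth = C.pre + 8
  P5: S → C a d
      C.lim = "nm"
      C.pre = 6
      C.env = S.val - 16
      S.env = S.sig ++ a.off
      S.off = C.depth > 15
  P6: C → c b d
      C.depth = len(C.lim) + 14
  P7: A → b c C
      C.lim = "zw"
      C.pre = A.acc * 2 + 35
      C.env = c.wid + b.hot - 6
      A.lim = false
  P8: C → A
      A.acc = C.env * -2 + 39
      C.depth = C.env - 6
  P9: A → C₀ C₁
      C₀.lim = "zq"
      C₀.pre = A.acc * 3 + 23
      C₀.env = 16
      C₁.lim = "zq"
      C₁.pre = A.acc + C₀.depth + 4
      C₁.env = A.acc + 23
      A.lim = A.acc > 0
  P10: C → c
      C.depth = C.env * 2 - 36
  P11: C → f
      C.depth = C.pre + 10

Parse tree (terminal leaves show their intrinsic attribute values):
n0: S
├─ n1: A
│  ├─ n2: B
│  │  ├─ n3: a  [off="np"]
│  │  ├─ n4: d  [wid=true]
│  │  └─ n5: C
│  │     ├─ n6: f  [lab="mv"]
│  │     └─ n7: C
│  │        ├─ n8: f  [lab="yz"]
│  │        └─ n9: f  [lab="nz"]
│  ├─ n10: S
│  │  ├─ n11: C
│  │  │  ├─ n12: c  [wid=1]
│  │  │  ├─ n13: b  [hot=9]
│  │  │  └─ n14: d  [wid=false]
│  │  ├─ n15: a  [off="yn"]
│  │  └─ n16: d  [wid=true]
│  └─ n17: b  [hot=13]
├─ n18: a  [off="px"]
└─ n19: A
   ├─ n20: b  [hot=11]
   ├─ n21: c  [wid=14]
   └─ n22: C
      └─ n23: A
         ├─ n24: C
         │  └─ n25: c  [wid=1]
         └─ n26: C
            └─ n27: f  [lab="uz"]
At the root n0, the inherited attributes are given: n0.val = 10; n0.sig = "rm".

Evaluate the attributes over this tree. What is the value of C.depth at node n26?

11

1. n0.val = 10  [given at root]
2. n0.sig = "rm"  [given at root]
3. n1.acc = 21  [S.val * -2 + 41]
4. n2.depth = true  [A.acc > 20]
5. n2.lim = true  [A.acc > 20]
6. n3.off = "np"  [terminal]
7. n4.wid = true  [terminal]
8. n5.lim = "nu"  ["nu"]
9. n5.pre = -5  [-5]
10. n5.env = 23  [len(a.off) + 21]
11. n6.lab = "mv"  [terminal]
12. n7.lim = "xw"  ["xw"]
13. n7.pre = 11  [C₀.env - 12]
14. n7.env = 16  [C₀.env + C₀.pre - 2]
15. n8.lab = "yz"  [terminal]
16. n9.lab = "nz"  [terminal]
17. n7.depth = 19  [C.pre + 8]
18. n5.depth = 1  [C₀.env - 22]
19. n2.live = 13  [C.depth + 12]
20. n2.hot = "yx"  ["yx"]
21. n10.val = 27  [A.acc + 6]
22. n10.sig = "yxp"  [B.hot ++ "p"]
23. n11.lim = "nm"  ["nm"]
24. n11.pre = 6  [6]
25. n11.env = 11  [S.val - 16]
26. n12.wid = 1  [terminal]
27. n13.hot = 9  [terminal]
28. n14.wid = false  [terminal]
29. n11.depth = 16  [len(C.lim) + 14]
30. n15.off = "yn"  [terminal]
31. n16.wid = true  [terminal]
32. n10.env = "yxpyn"  [S.sig ++ a.off]
33. n10.off = true  [C.depth > 15]
34. n17.hot = 13  [terminal]
35. n1.lim = false  [false]
36. n18.off = "px"  [terminal]
37. n19.acc = -6  [S.val - 16]
38. n20.hot = 11  [terminal]
39. n21.wid = 14  [terminal]
40. n22.lim = "zw"  ["zw"]
41. n22.pre = 23  [A.acc * 2 + 35]
42. n22.env = 19  [c.wid + b.hot - 6]
43. n23.acc = 1  [C.env * -2 + 39]
44. n24.lim = "zq"  ["zq"]
45. n24.pre = 26  [A.acc * 3 + 23]
46. n24.env = 16  [16]
47. n25.wid = 1  [terminal]
48. n24.depth = -4  [C.env * 2 - 36]
49. n26.lim = "zq"  ["zq"]
50. n26.pre = 1  [A.acc + C₀.depth + 4]
51. n26.env = 24  [A.acc + 23]
52. n27.lab = "uz"  [terminal]
53. n26.depth = 11  [C.pre + 10]
54. n23.lim = true  [A.acc > 0]
55. n22.depth = 13  [C.env - 6]
56. n19.lim = false  [false]
57. n0.env = "pxq"  [a.off ++ "q"]
58. n0.off = true  [S.val > 9]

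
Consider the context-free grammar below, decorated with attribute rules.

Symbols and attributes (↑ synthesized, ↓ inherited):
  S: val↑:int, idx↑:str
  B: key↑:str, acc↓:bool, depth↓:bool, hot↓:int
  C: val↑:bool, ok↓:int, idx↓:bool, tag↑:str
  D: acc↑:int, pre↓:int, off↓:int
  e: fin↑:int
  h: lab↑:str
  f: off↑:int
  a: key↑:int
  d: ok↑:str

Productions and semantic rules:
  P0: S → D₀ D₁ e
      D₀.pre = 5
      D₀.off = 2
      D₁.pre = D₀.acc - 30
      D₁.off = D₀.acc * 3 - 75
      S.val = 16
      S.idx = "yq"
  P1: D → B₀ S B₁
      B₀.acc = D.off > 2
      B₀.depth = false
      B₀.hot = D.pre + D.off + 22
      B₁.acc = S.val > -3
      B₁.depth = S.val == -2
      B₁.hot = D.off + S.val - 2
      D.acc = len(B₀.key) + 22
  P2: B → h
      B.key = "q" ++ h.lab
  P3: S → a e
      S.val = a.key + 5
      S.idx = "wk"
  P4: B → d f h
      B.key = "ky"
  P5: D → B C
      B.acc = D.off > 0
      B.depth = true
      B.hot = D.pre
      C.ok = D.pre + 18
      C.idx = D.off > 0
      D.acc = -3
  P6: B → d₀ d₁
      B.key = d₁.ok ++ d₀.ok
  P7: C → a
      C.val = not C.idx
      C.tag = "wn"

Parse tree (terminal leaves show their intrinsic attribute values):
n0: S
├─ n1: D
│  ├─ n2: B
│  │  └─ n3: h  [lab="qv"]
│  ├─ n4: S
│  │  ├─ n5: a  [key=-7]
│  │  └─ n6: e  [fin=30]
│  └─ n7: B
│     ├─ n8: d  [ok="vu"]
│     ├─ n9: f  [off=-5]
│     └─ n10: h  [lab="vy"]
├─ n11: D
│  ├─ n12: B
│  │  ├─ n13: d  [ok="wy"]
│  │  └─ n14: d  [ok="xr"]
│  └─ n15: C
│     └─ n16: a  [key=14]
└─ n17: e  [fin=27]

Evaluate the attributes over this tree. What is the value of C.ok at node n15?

1. n1.pre = 5  [5]
2. n1.off = 2  [2]
3. n2.acc = false  [D.off > 2]
4. n2.depth = false  [false]
5. n2.hot = 29  [D.pre + D.off + 22]
6. n3.lab = "qv"  [terminal]
7. n2.key = "qqv"  ["q" ++ h.lab]
8. n5.key = -7  [terminal]
9. n6.fin = 30  [terminal]
10. n4.val = -2  [a.key + 5]
11. n4.idx = "wk"  ["wk"]
12. n7.acc = true  [S.val > -3]
13. n7.depth = true  [S.val == -2]
14. n7.hot = -2  [D.off + S.val - 2]
15. n8.ok = "vu"  [terminal]
16. n9.off = -5  [terminal]
17. n10.lab = "vy"  [terminal]
18. n7.key = "ky"  ["ky"]
19. n1.acc = 25  [len(B₀.key) + 22]
20. n11.pre = -5  [D₀.acc - 30]
21. n11.off = 0  [D₀.acc * 3 - 75]
22. n12.acc = false  [D.off > 0]
23. n12.depth = true  [true]
24. n12.hot = -5  [D.pre]
25. n13.ok = "wy"  [terminal]
26. n14.ok = "xr"  [terminal]
27. n12.key = "xrwy"  [d₁.ok ++ d₀.ok]
28. n15.ok = 13  [D.pre + 18]
29. n15.idx = false  [D.off > 0]
30. n16.key = 14  [terminal]
31. n15.val = true  [not C.idx]
32. n15.tag = "wn"  ["wn"]
33. n11.acc = -3  [-3]
34. n17.fin = 27  [terminal]
35. n0.val = 16  [16]
36. n0.idx = "yq"  ["yq"]

13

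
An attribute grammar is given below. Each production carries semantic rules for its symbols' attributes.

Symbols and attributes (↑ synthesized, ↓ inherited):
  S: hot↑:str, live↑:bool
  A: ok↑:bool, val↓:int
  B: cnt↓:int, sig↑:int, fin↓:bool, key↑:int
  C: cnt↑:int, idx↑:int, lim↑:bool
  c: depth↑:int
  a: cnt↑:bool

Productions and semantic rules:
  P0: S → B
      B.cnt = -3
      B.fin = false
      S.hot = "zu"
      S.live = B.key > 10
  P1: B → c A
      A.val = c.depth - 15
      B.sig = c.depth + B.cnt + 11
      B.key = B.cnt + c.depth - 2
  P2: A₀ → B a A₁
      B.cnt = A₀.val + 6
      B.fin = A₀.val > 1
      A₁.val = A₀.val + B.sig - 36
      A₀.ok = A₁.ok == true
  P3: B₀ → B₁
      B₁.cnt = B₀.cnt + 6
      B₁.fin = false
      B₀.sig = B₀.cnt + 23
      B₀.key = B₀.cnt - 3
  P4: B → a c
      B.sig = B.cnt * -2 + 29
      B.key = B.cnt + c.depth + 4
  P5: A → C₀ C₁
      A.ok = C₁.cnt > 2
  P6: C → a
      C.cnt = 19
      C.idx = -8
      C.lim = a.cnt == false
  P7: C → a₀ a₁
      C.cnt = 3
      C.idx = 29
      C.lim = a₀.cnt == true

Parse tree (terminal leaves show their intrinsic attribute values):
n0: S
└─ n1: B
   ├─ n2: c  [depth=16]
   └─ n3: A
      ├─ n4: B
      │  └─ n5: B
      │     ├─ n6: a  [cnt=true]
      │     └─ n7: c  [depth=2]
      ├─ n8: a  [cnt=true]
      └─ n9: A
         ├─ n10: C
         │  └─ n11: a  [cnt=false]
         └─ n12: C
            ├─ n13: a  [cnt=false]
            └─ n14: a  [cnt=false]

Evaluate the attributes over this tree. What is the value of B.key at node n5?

19

1. n1.cnt = -3  [-3]
2. n1.fin = false  [false]
3. n2.depth = 16  [terminal]
4. n3.val = 1  [c.depth - 15]
5. n4.cnt = 7  [A₀.val + 6]
6. n4.fin = false  [A₀.val > 1]
7. n5.cnt = 13  [B₀.cnt + 6]
8. n5.fin = false  [false]
9. n6.cnt = true  [terminal]
10. n7.depth = 2  [terminal]
11. n5.sig = 3  [B.cnt * -2 + 29]
12. n5.key = 19  [B.cnt + c.depth + 4]
13. n4.sig = 30  [B₀.cnt + 23]
14. n4.key = 4  [B₀.cnt - 3]
15. n8.cnt = true  [terminal]
16. n9.val = -5  [A₀.val + B.sig - 36]
17. n11.cnt = false  [terminal]
18. n10.cnt = 19  [19]
19. n10.idx = -8  [-8]
20. n10.lim = true  [a.cnt == false]
21. n13.cnt = false  [terminal]
22. n14.cnt = false  [terminal]
23. n12.cnt = 3  [3]
24. n12.idx = 29  [29]
25. n12.lim = false  [a₀.cnt == true]
26. n9.ok = true  [C₁.cnt > 2]
27. n3.ok = true  [A₁.ok == true]
28. n1.sig = 24  [c.depth + B.cnt + 11]
29. n1.key = 11  [B.cnt + c.depth - 2]
30. n0.hot = "zu"  ["zu"]
31. n0.live = true  [B.key > 10]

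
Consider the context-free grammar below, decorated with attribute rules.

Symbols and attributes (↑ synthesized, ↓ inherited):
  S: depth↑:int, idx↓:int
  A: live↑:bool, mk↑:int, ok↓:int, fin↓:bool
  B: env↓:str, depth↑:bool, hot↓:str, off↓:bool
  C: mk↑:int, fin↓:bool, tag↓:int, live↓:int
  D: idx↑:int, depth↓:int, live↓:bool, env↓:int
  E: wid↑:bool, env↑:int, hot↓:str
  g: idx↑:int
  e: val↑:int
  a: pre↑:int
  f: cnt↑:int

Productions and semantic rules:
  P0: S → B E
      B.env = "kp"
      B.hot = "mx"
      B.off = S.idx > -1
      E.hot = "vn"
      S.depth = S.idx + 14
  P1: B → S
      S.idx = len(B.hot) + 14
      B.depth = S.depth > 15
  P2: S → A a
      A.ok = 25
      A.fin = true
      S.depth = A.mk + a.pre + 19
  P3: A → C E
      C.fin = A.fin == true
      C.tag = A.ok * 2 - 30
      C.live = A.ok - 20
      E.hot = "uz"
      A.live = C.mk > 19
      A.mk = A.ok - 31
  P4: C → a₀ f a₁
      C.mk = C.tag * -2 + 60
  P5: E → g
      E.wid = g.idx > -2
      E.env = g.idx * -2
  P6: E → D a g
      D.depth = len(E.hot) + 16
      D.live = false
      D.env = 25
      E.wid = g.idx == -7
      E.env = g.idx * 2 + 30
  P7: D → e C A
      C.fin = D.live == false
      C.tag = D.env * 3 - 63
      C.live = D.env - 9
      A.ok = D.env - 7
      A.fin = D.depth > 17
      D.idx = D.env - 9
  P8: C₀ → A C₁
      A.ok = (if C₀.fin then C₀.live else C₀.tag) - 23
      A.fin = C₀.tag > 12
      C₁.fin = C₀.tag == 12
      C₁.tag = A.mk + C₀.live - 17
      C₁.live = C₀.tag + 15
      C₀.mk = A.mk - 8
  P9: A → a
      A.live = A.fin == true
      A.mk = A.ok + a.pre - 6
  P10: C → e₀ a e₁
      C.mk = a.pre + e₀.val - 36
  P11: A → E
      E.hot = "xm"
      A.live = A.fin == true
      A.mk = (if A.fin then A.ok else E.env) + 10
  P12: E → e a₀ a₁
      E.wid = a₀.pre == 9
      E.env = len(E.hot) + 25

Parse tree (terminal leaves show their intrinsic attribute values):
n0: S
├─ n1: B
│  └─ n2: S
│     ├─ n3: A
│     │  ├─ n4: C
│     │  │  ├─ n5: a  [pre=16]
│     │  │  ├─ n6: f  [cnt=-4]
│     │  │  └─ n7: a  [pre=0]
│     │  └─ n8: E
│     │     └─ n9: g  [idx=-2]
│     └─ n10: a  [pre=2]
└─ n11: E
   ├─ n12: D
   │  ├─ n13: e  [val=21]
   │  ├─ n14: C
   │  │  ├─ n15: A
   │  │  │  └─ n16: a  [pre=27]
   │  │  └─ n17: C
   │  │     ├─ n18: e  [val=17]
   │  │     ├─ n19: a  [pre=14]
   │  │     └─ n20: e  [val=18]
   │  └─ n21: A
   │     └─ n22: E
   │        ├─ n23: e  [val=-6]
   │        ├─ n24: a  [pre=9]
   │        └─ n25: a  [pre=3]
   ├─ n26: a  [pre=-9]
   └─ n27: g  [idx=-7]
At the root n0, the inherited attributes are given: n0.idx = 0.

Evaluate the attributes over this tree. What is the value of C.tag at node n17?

1. n0.idx = 0  [given at root]
2. n1.env = "kp"  ["kp"]
3. n1.hot = "mx"  ["mx"]
4. n1.off = true  [S.idx > -1]
5. n2.idx = 16  [len(B.hot) + 14]
6. n3.ok = 25  [25]
7. n3.fin = true  [true]
8. n4.fin = true  [A.fin == true]
9. n4.tag = 20  [A.ok * 2 - 30]
10. n4.live = 5  [A.ok - 20]
11. n5.pre = 16  [terminal]
12. n6.cnt = -4  [terminal]
13. n7.pre = 0  [terminal]
14. n4.mk = 20  [C.tag * -2 + 60]
15. n8.hot = "uz"  ["uz"]
16. n9.idx = -2  [terminal]
17. n8.wid = false  [g.idx > -2]
18. n8.env = 4  [g.idx * -2]
19. n3.live = true  [C.mk > 19]
20. n3.mk = -6  [A.ok - 31]
21. n10.pre = 2  [terminal]
22. n2.depth = 15  [A.mk + a.pre + 19]
23. n1.depth = false  [S.depth > 15]
24. n11.hot = "vn"  ["vn"]
25. n12.depth = 18  [len(E.hot) + 16]
26. n12.live = false  [false]
27. n12.env = 25  [25]
28. n13.val = 21  [terminal]
29. n14.fin = true  [D.live == false]
30. n14.tag = 12  [D.env * 3 - 63]
31. n14.live = 16  [D.env - 9]
32. n15.ok = -7  [(if C₀.fin then C₀.live else C₀.tag) - 23]
33. n15.fin = false  [C₀.tag > 12]
34. n16.pre = 27  [terminal]
35. n15.live = false  [A.fin == true]
36. n15.mk = 14  [A.ok + a.pre - 6]
37. n17.fin = true  [C₀.tag == 12]
38. n17.tag = 13  [A.mk + C₀.live - 17]
39. n17.live = 27  [C₀.tag + 15]
40. n18.val = 17  [terminal]
41. n19.pre = 14  [terminal]
42. n20.val = 18  [terminal]
43. n17.mk = -5  [a.pre + e₀.val - 36]
44. n14.mk = 6  [A.mk - 8]
45. n21.ok = 18  [D.env - 7]
46. n21.fin = true  [D.depth > 17]
47. n22.hot = "xm"  ["xm"]
48. n23.val = -6  [terminal]
49. n24.pre = 9  [terminal]
50. n25.pre = 3  [terminal]
51. n22.wid = true  [a₀.pre == 9]
52. n22.env = 27  [len(E.hot) + 25]
53. n21.live = true  [A.fin == true]
54. n21.mk = 28  [(if A.fin then A.ok else E.env) + 10]
55. n12.idx = 16  [D.env - 9]
56. n26.pre = -9  [terminal]
57. n27.idx = -7  [terminal]
58. n11.wid = true  [g.idx == -7]
59. n11.env = 16  [g.idx * 2 + 30]
60. n0.depth = 14  [S.idx + 14]

13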